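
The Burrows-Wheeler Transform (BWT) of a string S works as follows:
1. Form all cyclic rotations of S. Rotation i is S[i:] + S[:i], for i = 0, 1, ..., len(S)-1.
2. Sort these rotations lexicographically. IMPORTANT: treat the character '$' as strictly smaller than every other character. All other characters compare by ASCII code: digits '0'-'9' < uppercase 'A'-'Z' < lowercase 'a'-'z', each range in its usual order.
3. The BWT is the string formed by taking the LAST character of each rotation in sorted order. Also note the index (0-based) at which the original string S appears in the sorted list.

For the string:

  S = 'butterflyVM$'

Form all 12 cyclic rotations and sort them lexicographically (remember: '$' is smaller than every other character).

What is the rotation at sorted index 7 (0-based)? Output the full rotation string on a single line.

Answer: rflyVM$butte

Derivation:
All 12 rotations (rotation i = S[i:]+S[:i]):
  rot[0] = butterflyVM$
  rot[1] = utterflyVM$b
  rot[2] = tterflyVM$bu
  rot[3] = terflyVM$but
  rot[4] = erflyVM$butt
  rot[5] = rflyVM$butte
  rot[6] = flyVM$butter
  rot[7] = lyVM$butterf
  rot[8] = yVM$butterfl
  rot[9] = VM$butterfly
  rot[10] = M$butterflyV
  rot[11] = $butterflyVM
Sorted (with $ < everything):
  sorted[0] = $butterflyVM
  sorted[1] = M$butterflyV
  sorted[2] = VM$butterfly
  sorted[3] = butterflyVM$
  sorted[4] = erflyVM$butt
  sorted[5] = flyVM$butter
  sorted[6] = lyVM$butterf
  sorted[7] = rflyVM$butte
  sorted[8] = terflyVM$but
  sorted[9] = tterflyVM$bu
  sorted[10] = utterflyVM$b
  sorted[11] = yVM$butterfl
sorted[7] = rflyVM$butte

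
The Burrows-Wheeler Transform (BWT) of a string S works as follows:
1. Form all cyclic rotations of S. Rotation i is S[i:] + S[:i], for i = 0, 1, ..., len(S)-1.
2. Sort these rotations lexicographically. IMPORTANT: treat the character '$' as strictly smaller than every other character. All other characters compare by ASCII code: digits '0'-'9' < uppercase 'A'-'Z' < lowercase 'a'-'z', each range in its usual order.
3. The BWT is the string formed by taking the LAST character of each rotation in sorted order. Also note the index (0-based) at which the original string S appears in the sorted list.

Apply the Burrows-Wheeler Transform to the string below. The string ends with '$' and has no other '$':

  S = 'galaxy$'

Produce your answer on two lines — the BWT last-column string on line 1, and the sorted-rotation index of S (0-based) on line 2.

Answer: ygl$aax
3

Derivation:
All 7 rotations (rotation i = S[i:]+S[:i]):
  rot[0] = galaxy$
  rot[1] = alaxy$g
  rot[2] = laxy$ga
  rot[3] = axy$gal
  rot[4] = xy$gala
  rot[5] = y$galax
  rot[6] = $galaxy
Sorted (with $ < everything):
  sorted[0] = $galaxy  (last char: 'y')
  sorted[1] = alaxy$g  (last char: 'g')
  sorted[2] = axy$gal  (last char: 'l')
  sorted[3] = galaxy$  (last char: '$')
  sorted[4] = laxy$ga  (last char: 'a')
  sorted[5] = xy$gala  (last char: 'a')
  sorted[6] = y$galax  (last char: 'x')
Last column: ygl$aax
Original string S is at sorted index 3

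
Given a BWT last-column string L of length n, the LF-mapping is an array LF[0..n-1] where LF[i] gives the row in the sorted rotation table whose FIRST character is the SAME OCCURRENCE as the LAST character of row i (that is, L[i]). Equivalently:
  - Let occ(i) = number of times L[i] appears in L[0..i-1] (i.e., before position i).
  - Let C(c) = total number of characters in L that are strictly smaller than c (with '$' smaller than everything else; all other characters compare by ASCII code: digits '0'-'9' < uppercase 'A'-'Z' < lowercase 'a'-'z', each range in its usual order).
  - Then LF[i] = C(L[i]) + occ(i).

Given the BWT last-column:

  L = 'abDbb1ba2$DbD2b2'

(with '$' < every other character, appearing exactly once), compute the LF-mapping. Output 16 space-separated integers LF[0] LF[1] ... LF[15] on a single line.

Answer: 8 10 5 11 12 1 13 9 2 0 6 14 7 3 15 4

Derivation:
Char counts: '$':1, '1':1, '2':3, 'D':3, 'a':2, 'b':6
C (first-col start): C('$')=0, C('1')=1, C('2')=2, C('D')=5, C('a')=8, C('b')=10
L[0]='a': occ=0, LF[0]=C('a')+0=8+0=8
L[1]='b': occ=0, LF[1]=C('b')+0=10+0=10
L[2]='D': occ=0, LF[2]=C('D')+0=5+0=5
L[3]='b': occ=1, LF[3]=C('b')+1=10+1=11
L[4]='b': occ=2, LF[4]=C('b')+2=10+2=12
L[5]='1': occ=0, LF[5]=C('1')+0=1+0=1
L[6]='b': occ=3, LF[6]=C('b')+3=10+3=13
L[7]='a': occ=1, LF[7]=C('a')+1=8+1=9
L[8]='2': occ=0, LF[8]=C('2')+0=2+0=2
L[9]='$': occ=0, LF[9]=C('$')+0=0+0=0
L[10]='D': occ=1, LF[10]=C('D')+1=5+1=6
L[11]='b': occ=4, LF[11]=C('b')+4=10+4=14
L[12]='D': occ=2, LF[12]=C('D')+2=5+2=7
L[13]='2': occ=1, LF[13]=C('2')+1=2+1=3
L[14]='b': occ=5, LF[14]=C('b')+5=10+5=15
L[15]='2': occ=2, LF[15]=C('2')+2=2+2=4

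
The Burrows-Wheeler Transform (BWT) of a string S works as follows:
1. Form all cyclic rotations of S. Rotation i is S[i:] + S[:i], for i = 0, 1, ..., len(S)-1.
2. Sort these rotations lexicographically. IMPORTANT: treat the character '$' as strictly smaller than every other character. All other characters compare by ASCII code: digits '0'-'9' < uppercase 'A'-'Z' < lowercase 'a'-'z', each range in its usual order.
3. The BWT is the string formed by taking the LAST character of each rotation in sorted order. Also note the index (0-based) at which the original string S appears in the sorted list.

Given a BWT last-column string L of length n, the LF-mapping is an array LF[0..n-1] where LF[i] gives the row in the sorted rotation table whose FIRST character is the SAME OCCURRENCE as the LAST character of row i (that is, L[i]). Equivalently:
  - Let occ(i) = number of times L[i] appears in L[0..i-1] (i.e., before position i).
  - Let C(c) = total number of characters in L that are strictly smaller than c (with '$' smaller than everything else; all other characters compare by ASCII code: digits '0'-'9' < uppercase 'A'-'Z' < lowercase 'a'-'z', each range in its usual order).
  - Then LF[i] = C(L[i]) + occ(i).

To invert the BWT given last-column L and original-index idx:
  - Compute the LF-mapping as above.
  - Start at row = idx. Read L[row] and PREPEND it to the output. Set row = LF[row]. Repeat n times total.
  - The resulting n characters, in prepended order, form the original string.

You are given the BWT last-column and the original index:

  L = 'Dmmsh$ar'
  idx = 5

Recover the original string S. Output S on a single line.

LF mapping: 1 4 5 7 3 0 2 6
Walk LF starting at row 5, prepending L[row]:
  step 1: row=5, L[5]='$', prepend. Next row=LF[5]=0
  step 2: row=0, L[0]='D', prepend. Next row=LF[0]=1
  step 3: row=1, L[1]='m', prepend. Next row=LF[1]=4
  step 4: row=4, L[4]='h', prepend. Next row=LF[4]=3
  step 5: row=3, L[3]='s', prepend. Next row=LF[3]=7
  step 6: row=7, L[7]='r', prepend. Next row=LF[7]=6
  step 7: row=6, L[6]='a', prepend. Next row=LF[6]=2
  step 8: row=2, L[2]='m', prepend. Next row=LF[2]=5
Reversed output: marshmD$

Answer: marshmD$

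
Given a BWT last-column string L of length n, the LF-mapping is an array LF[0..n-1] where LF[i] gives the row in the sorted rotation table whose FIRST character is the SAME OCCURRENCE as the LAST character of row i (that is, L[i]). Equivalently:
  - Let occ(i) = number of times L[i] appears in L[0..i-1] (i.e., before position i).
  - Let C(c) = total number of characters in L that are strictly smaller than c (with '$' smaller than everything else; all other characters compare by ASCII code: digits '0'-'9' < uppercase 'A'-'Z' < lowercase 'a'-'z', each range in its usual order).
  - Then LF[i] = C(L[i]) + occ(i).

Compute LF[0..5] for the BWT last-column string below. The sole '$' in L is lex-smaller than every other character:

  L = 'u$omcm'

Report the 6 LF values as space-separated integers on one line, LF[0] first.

Answer: 5 0 4 2 1 3

Derivation:
Char counts: '$':1, 'c':1, 'm':2, 'o':1, 'u':1
C (first-col start): C('$')=0, C('c')=1, C('m')=2, C('o')=4, C('u')=5
L[0]='u': occ=0, LF[0]=C('u')+0=5+0=5
L[1]='$': occ=0, LF[1]=C('$')+0=0+0=0
L[2]='o': occ=0, LF[2]=C('o')+0=4+0=4
L[3]='m': occ=0, LF[3]=C('m')+0=2+0=2
L[4]='c': occ=0, LF[4]=C('c')+0=1+0=1
L[5]='m': occ=1, LF[5]=C('m')+1=2+1=3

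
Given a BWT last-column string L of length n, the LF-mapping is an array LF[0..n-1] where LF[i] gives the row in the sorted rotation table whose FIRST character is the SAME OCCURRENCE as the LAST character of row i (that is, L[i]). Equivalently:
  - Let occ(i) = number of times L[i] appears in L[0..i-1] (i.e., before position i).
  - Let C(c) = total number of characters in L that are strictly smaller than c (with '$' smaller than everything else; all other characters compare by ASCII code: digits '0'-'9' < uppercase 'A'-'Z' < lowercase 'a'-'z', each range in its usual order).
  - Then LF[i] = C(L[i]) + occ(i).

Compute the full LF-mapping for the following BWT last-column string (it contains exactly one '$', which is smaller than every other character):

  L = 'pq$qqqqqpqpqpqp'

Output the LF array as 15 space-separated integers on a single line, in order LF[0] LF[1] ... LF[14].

Answer: 1 6 0 7 8 9 10 11 2 12 3 13 4 14 5

Derivation:
Char counts: '$':1, 'p':5, 'q':9
C (first-col start): C('$')=0, C('p')=1, C('q')=6
L[0]='p': occ=0, LF[0]=C('p')+0=1+0=1
L[1]='q': occ=0, LF[1]=C('q')+0=6+0=6
L[2]='$': occ=0, LF[2]=C('$')+0=0+0=0
L[3]='q': occ=1, LF[3]=C('q')+1=6+1=7
L[4]='q': occ=2, LF[4]=C('q')+2=6+2=8
L[5]='q': occ=3, LF[5]=C('q')+3=6+3=9
L[6]='q': occ=4, LF[6]=C('q')+4=6+4=10
L[7]='q': occ=5, LF[7]=C('q')+5=6+5=11
L[8]='p': occ=1, LF[8]=C('p')+1=1+1=2
L[9]='q': occ=6, LF[9]=C('q')+6=6+6=12
L[10]='p': occ=2, LF[10]=C('p')+2=1+2=3
L[11]='q': occ=7, LF[11]=C('q')+7=6+7=13
L[12]='p': occ=3, LF[12]=C('p')+3=1+3=4
L[13]='q': occ=8, LF[13]=C('q')+8=6+8=14
L[14]='p': occ=4, LF[14]=C('p')+4=1+4=5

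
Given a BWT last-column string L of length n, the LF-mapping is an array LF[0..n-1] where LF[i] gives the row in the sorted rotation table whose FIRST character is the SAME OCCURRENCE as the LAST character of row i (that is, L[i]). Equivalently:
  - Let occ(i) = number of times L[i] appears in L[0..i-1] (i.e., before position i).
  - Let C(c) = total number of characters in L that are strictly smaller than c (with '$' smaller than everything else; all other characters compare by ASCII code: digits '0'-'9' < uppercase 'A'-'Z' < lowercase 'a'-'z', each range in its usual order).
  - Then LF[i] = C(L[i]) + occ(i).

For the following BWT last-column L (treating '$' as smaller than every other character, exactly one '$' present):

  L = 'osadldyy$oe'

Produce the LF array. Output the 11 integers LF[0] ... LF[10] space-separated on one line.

Char counts: '$':1, 'a':1, 'd':2, 'e':1, 'l':1, 'o':2, 's':1, 'y':2
C (first-col start): C('$')=0, C('a')=1, C('d')=2, C('e')=4, C('l')=5, C('o')=6, C('s')=8, C('y')=9
L[0]='o': occ=0, LF[0]=C('o')+0=6+0=6
L[1]='s': occ=0, LF[1]=C('s')+0=8+0=8
L[2]='a': occ=0, LF[2]=C('a')+0=1+0=1
L[3]='d': occ=0, LF[3]=C('d')+0=2+0=2
L[4]='l': occ=0, LF[4]=C('l')+0=5+0=5
L[5]='d': occ=1, LF[5]=C('d')+1=2+1=3
L[6]='y': occ=0, LF[6]=C('y')+0=9+0=9
L[7]='y': occ=1, LF[7]=C('y')+1=9+1=10
L[8]='$': occ=0, LF[8]=C('$')+0=0+0=0
L[9]='o': occ=1, LF[9]=C('o')+1=6+1=7
L[10]='e': occ=0, LF[10]=C('e')+0=4+0=4

Answer: 6 8 1 2 5 3 9 10 0 7 4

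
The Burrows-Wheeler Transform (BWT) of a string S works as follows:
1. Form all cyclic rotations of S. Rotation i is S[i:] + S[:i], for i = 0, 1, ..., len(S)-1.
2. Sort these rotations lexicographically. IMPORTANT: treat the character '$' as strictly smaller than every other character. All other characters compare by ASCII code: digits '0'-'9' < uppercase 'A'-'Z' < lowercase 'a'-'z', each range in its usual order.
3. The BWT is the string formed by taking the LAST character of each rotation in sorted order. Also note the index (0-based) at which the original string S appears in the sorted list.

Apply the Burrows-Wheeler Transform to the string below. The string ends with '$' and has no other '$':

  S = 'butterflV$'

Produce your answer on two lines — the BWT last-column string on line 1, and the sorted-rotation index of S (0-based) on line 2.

All 10 rotations (rotation i = S[i:]+S[:i]):
  rot[0] = butterflV$
  rot[1] = utterflV$b
  rot[2] = tterflV$bu
  rot[3] = terflV$but
  rot[4] = erflV$butt
  rot[5] = rflV$butte
  rot[6] = flV$butter
  rot[7] = lV$butterf
  rot[8] = V$butterfl
  rot[9] = $butterflV
Sorted (with $ < everything):
  sorted[0] = $butterflV  (last char: 'V')
  sorted[1] = V$butterfl  (last char: 'l')
  sorted[2] = butterflV$  (last char: '$')
  sorted[3] = erflV$butt  (last char: 't')
  sorted[4] = flV$butter  (last char: 'r')
  sorted[5] = lV$butterf  (last char: 'f')
  sorted[6] = rflV$butte  (last char: 'e')
  sorted[7] = terflV$but  (last char: 't')
  sorted[8] = tterflV$bu  (last char: 'u')
  sorted[9] = utterflV$b  (last char: 'b')
Last column: Vl$trfetub
Original string S is at sorted index 2

Answer: Vl$trfetub
2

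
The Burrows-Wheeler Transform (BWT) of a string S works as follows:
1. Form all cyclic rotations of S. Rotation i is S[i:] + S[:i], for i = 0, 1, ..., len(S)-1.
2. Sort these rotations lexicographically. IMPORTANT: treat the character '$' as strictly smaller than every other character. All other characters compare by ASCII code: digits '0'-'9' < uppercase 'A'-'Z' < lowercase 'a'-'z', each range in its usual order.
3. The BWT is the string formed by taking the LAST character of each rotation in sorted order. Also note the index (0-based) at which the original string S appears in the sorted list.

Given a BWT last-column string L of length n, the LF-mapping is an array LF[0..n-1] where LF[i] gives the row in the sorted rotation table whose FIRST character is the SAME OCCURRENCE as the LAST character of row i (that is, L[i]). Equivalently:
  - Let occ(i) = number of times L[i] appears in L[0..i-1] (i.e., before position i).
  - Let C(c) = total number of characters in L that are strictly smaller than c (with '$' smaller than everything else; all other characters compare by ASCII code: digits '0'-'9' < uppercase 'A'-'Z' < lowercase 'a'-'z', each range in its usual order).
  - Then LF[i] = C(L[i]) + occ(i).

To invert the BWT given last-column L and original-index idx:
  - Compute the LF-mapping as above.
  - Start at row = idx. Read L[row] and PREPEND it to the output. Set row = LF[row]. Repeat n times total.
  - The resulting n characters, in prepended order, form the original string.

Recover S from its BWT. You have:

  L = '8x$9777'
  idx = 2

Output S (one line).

Answer: 797x78$

Derivation:
LF mapping: 4 6 0 5 1 2 3
Walk LF starting at row 2, prepending L[row]:
  step 1: row=2, L[2]='$', prepend. Next row=LF[2]=0
  step 2: row=0, L[0]='8', prepend. Next row=LF[0]=4
  step 3: row=4, L[4]='7', prepend. Next row=LF[4]=1
  step 4: row=1, L[1]='x', prepend. Next row=LF[1]=6
  step 5: row=6, L[6]='7', prepend. Next row=LF[6]=3
  step 6: row=3, L[3]='9', prepend. Next row=LF[3]=5
  step 7: row=5, L[5]='7', prepend. Next row=LF[5]=2
Reversed output: 797x78$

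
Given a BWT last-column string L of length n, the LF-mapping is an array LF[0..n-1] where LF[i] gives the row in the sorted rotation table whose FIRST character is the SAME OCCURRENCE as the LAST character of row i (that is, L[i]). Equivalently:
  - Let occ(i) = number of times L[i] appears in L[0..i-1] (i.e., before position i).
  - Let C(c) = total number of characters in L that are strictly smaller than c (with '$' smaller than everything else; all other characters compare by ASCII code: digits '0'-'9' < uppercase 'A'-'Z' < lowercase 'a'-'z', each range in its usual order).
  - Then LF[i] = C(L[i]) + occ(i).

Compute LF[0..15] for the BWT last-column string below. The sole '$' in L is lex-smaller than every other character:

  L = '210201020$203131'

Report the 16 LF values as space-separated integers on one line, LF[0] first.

Char counts: '$':1, '0':5, '1':4, '2':4, '3':2
C (first-col start): C('$')=0, C('0')=1, C('1')=6, C('2')=10, C('3')=14
L[0]='2': occ=0, LF[0]=C('2')+0=10+0=10
L[1]='1': occ=0, LF[1]=C('1')+0=6+0=6
L[2]='0': occ=0, LF[2]=C('0')+0=1+0=1
L[3]='2': occ=1, LF[3]=C('2')+1=10+1=11
L[4]='0': occ=1, LF[4]=C('0')+1=1+1=2
L[5]='1': occ=1, LF[5]=C('1')+1=6+1=7
L[6]='0': occ=2, LF[6]=C('0')+2=1+2=3
L[7]='2': occ=2, LF[7]=C('2')+2=10+2=12
L[8]='0': occ=3, LF[8]=C('0')+3=1+3=4
L[9]='$': occ=0, LF[9]=C('$')+0=0+0=0
L[10]='2': occ=3, LF[10]=C('2')+3=10+3=13
L[11]='0': occ=4, LF[11]=C('0')+4=1+4=5
L[12]='3': occ=0, LF[12]=C('3')+0=14+0=14
L[13]='1': occ=2, LF[13]=C('1')+2=6+2=8
L[14]='3': occ=1, LF[14]=C('3')+1=14+1=15
L[15]='1': occ=3, LF[15]=C('1')+3=6+3=9

Answer: 10 6 1 11 2 7 3 12 4 0 13 5 14 8 15 9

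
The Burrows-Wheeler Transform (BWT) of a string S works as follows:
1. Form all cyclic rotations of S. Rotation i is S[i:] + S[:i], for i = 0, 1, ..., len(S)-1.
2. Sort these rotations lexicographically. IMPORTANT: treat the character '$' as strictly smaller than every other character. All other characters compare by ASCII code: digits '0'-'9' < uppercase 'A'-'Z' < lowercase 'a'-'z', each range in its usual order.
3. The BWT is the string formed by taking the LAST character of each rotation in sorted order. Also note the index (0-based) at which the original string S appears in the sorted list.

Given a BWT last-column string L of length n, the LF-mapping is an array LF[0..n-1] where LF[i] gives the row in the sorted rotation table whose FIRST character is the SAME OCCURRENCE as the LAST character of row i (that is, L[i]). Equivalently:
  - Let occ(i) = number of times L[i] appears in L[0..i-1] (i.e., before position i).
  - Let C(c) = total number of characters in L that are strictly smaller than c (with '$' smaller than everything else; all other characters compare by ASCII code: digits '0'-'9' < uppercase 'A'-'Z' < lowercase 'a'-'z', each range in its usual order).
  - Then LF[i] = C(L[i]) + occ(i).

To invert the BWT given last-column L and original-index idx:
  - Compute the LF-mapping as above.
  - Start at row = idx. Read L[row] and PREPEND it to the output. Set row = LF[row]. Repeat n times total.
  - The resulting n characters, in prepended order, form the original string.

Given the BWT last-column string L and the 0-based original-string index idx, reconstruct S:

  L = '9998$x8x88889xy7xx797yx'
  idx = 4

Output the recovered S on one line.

LF mapping: 10 11 12 4 0 15 5 16 6 7 8 9 13 17 21 1 18 19 2 14 3 22 20
Walk LF starting at row 4, prepending L[row]:
  step 1: row=4, L[4]='$', prepend. Next row=LF[4]=0
  step 2: row=0, L[0]='9', prepend. Next row=LF[0]=10
  step 3: row=10, L[10]='8', prepend. Next row=LF[10]=8
  step 4: row=8, L[8]='8', prepend. Next row=LF[8]=6
  step 5: row=6, L[6]='8', prepend. Next row=LF[6]=5
  step 6: row=5, L[5]='x', prepend. Next row=LF[5]=15
  step 7: row=15, L[15]='7', prepend. Next row=LF[15]=1
  step 8: row=1, L[1]='9', prepend. Next row=LF[1]=11
  step 9: row=11, L[11]='8', prepend. Next row=LF[11]=9
  step 10: row=9, L[9]='8', prepend. Next row=LF[9]=7
  step 11: row=7, L[7]='x', prepend. Next row=LF[7]=16
  step 12: row=16, L[16]='x', prepend. Next row=LF[16]=18
  step 13: row=18, L[18]='7', prepend. Next row=LF[18]=2
  step 14: row=2, L[2]='9', prepend. Next row=LF[2]=12
  step 15: row=12, L[12]='9', prepend. Next row=LF[12]=13
  step 16: row=13, L[13]='x', prepend. Next row=LF[13]=17
  step 17: row=17, L[17]='x', prepend. Next row=LF[17]=19
  step 18: row=19, L[19]='9', prepend. Next row=LF[19]=14
  step 19: row=14, L[14]='y', prepend. Next row=LF[14]=21
  step 20: row=21, L[21]='y', prepend. Next row=LF[21]=22
  step 21: row=22, L[22]='x', prepend. Next row=LF[22]=20
  step 22: row=20, L[20]='7', prepend. Next row=LF[20]=3
  step 23: row=3, L[3]='8', prepend. Next row=LF[3]=4
Reversed output: 87xyy9xx997xx8897x8889$

Answer: 87xyy9xx997xx8897x8889$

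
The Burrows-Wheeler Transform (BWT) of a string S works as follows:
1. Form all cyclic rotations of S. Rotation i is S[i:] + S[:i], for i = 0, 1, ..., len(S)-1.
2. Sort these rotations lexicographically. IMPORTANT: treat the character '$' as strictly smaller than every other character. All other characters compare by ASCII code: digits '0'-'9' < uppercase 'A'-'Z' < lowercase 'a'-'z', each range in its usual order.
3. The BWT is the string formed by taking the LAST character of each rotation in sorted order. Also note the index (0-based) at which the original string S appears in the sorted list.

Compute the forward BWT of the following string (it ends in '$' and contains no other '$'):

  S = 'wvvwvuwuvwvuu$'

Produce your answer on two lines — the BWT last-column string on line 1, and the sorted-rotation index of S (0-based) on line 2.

Answer: uuvwvwwwuvuvv$
13

Derivation:
All 14 rotations (rotation i = S[i:]+S[:i]):
  rot[0] = wvvwvuwuvwvuu$
  rot[1] = vvwvuwuvwvuu$w
  rot[2] = vwvuwuvwvuu$wv
  rot[3] = wvuwuvwvuu$wvv
  rot[4] = vuwuvwvuu$wvvw
  rot[5] = uwuvwvuu$wvvwv
  rot[6] = wuvwvuu$wvvwvu
  rot[7] = uvwvuu$wvvwvuw
  rot[8] = vwvuu$wvvwvuwu
  rot[9] = wvuu$wvvwvuwuv
  rot[10] = vuu$wvvwvuwuvw
  rot[11] = uu$wvvwvuwuvwv
  rot[12] = u$wvvwvuwuvwvu
  rot[13] = $wvvwvuwuvwvuu
Sorted (with $ < everything):
  sorted[0] = $wvvwvuwuvwvuu  (last char: 'u')
  sorted[1] = u$wvvwvuwuvwvu  (last char: 'u')
  sorted[2] = uu$wvvwvuwuvwv  (last char: 'v')
  sorted[3] = uvwvuu$wvvwvuw  (last char: 'w')
  sorted[4] = uwuvwvuu$wvvwv  (last char: 'v')
  sorted[5] = vuu$wvvwvuwuvw  (last char: 'w')
  sorted[6] = vuwuvwvuu$wvvw  (last char: 'w')
  sorted[7] = vvwvuwuvwvuu$w  (last char: 'w')
  sorted[8] = vwvuu$wvvwvuwu  (last char: 'u')
  sorted[9] = vwvuwuvwvuu$wv  (last char: 'v')
  sorted[10] = wuvwvuu$wvvwvu  (last char: 'u')
  sorted[11] = wvuu$wvvwvuwuv  (last char: 'v')
  sorted[12] = wvuwuvwvuu$wvv  (last char: 'v')
  sorted[13] = wvvwvuwuvwvuu$  (last char: '$')
Last column: uuvwvwwwuvuvv$
Original string S is at sorted index 13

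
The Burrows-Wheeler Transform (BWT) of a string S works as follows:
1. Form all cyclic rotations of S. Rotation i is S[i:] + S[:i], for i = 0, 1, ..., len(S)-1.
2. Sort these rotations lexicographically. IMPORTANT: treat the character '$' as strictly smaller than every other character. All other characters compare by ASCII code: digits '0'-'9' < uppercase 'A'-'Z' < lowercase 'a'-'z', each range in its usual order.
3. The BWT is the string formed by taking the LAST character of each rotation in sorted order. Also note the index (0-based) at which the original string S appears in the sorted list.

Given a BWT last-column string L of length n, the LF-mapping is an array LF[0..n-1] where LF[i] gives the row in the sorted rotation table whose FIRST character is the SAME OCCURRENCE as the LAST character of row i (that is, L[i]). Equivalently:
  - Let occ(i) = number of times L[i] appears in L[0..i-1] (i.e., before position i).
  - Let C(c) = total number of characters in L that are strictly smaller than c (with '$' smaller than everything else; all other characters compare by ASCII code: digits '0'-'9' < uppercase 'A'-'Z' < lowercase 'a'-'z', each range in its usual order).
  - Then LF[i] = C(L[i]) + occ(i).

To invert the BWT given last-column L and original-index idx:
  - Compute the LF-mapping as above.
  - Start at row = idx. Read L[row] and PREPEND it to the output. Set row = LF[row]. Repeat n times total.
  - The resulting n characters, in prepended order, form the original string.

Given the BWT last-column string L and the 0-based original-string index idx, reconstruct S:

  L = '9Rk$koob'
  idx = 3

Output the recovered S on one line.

LF mapping: 1 2 4 0 5 6 7 3
Walk LF starting at row 3, prepending L[row]:
  step 1: row=3, L[3]='$', prepend. Next row=LF[3]=0
  step 2: row=0, L[0]='9', prepend. Next row=LF[0]=1
  step 3: row=1, L[1]='R', prepend. Next row=LF[1]=2
  step 4: row=2, L[2]='k', prepend. Next row=LF[2]=4
  step 5: row=4, L[4]='k', prepend. Next row=LF[4]=5
  step 6: row=5, L[5]='o', prepend. Next row=LF[5]=6
  step 7: row=6, L[6]='o', prepend. Next row=LF[6]=7
  step 8: row=7, L[7]='b', prepend. Next row=LF[7]=3
Reversed output: bookkR9$

Answer: bookkR9$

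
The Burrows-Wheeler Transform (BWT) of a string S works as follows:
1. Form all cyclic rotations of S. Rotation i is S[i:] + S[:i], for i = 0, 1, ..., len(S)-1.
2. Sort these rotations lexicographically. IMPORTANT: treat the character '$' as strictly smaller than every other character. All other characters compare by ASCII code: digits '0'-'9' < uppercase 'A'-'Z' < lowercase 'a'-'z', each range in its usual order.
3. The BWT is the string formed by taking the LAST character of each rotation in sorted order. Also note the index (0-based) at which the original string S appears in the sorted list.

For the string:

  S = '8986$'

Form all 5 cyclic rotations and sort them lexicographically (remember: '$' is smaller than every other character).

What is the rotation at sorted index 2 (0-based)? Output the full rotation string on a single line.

All 5 rotations (rotation i = S[i:]+S[:i]):
  rot[0] = 8986$
  rot[1] = 986$8
  rot[2] = 86$89
  rot[3] = 6$898
  rot[4] = $8986
Sorted (with $ < everything):
  sorted[0] = $8986
  sorted[1] = 6$898
  sorted[2] = 86$89
  sorted[3] = 8986$
  sorted[4] = 986$8
sorted[2] = 86$89

Answer: 86$89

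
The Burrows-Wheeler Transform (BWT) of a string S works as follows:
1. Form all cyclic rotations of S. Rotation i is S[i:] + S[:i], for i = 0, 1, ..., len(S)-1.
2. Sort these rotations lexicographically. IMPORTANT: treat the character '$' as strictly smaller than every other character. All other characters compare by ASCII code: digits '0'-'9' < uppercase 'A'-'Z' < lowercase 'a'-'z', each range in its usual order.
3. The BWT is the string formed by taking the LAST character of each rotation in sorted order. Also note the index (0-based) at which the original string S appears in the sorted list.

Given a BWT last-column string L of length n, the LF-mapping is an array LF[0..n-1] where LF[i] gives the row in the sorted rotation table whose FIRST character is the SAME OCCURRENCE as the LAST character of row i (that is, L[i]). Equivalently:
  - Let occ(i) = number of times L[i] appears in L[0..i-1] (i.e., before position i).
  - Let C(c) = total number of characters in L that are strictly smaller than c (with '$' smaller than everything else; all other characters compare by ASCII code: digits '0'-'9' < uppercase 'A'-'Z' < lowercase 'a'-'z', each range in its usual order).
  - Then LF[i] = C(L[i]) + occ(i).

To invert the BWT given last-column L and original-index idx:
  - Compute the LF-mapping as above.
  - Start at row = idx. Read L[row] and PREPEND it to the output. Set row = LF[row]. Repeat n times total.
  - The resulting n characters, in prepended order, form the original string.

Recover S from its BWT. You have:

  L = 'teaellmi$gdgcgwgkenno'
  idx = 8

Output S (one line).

Answer: giggleacknowledgment$

Derivation:
LF mapping: 19 4 1 5 13 14 15 11 0 7 3 8 2 9 20 10 12 6 16 17 18
Walk LF starting at row 8, prepending L[row]:
  step 1: row=8, L[8]='$', prepend. Next row=LF[8]=0
  step 2: row=0, L[0]='t', prepend. Next row=LF[0]=19
  step 3: row=19, L[19]='n', prepend. Next row=LF[19]=17
  step 4: row=17, L[17]='e', prepend. Next row=LF[17]=6
  step 5: row=6, L[6]='m', prepend. Next row=LF[6]=15
  step 6: row=15, L[15]='g', prepend. Next row=LF[15]=10
  step 7: row=10, L[10]='d', prepend. Next row=LF[10]=3
  step 8: row=3, L[3]='e', prepend. Next row=LF[3]=5
  step 9: row=5, L[5]='l', prepend. Next row=LF[5]=14
  step 10: row=14, L[14]='w', prepend. Next row=LF[14]=20
  step 11: row=20, L[20]='o', prepend. Next row=LF[20]=18
  step 12: row=18, L[18]='n', prepend. Next row=LF[18]=16
  step 13: row=16, L[16]='k', prepend. Next row=LF[16]=12
  step 14: row=12, L[12]='c', prepend. Next row=LF[12]=2
  step 15: row=2, L[2]='a', prepend. Next row=LF[2]=1
  step 16: row=1, L[1]='e', prepend. Next row=LF[1]=4
  step 17: row=4, L[4]='l', prepend. Next row=LF[4]=13
  step 18: row=13, L[13]='g', prepend. Next row=LF[13]=9
  step 19: row=9, L[9]='g', prepend. Next row=LF[9]=7
  step 20: row=7, L[7]='i', prepend. Next row=LF[7]=11
  step 21: row=11, L[11]='g', prepend. Next row=LF[11]=8
Reversed output: giggleacknowledgment$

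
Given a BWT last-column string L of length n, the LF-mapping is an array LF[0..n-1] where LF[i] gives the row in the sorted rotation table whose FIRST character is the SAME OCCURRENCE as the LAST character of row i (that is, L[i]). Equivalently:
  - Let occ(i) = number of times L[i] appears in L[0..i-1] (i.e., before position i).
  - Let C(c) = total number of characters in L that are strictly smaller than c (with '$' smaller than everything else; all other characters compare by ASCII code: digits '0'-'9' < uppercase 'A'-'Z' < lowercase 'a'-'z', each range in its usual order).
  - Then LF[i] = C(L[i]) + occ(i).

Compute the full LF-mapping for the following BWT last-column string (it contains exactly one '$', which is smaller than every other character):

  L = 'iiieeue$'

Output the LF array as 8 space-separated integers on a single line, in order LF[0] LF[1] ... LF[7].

Char counts: '$':1, 'e':3, 'i':3, 'u':1
C (first-col start): C('$')=0, C('e')=1, C('i')=4, C('u')=7
L[0]='i': occ=0, LF[0]=C('i')+0=4+0=4
L[1]='i': occ=1, LF[1]=C('i')+1=4+1=5
L[2]='i': occ=2, LF[2]=C('i')+2=4+2=6
L[3]='e': occ=0, LF[3]=C('e')+0=1+0=1
L[4]='e': occ=1, LF[4]=C('e')+1=1+1=2
L[5]='u': occ=0, LF[5]=C('u')+0=7+0=7
L[6]='e': occ=2, LF[6]=C('e')+2=1+2=3
L[7]='$': occ=0, LF[7]=C('$')+0=0+0=0

Answer: 4 5 6 1 2 7 3 0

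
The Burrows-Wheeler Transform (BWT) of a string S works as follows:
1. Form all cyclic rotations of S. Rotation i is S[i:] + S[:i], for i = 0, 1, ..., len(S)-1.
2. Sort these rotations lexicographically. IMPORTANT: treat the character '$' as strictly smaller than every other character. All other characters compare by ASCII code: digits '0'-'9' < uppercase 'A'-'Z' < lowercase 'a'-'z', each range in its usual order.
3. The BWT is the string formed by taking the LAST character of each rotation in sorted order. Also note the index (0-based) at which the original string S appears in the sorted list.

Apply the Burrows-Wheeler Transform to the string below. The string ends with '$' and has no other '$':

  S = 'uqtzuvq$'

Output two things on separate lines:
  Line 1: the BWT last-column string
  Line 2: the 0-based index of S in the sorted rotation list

Answer: qvuq$zut
4

Derivation:
All 8 rotations (rotation i = S[i:]+S[:i]):
  rot[0] = uqtzuvq$
  rot[1] = qtzuvq$u
  rot[2] = tzuvq$uq
  rot[3] = zuvq$uqt
  rot[4] = uvq$uqtz
  rot[5] = vq$uqtzu
  rot[6] = q$uqtzuv
  rot[7] = $uqtzuvq
Sorted (with $ < everything):
  sorted[0] = $uqtzuvq  (last char: 'q')
  sorted[1] = q$uqtzuv  (last char: 'v')
  sorted[2] = qtzuvq$u  (last char: 'u')
  sorted[3] = tzuvq$uq  (last char: 'q')
  sorted[4] = uqtzuvq$  (last char: '$')
  sorted[5] = uvq$uqtz  (last char: 'z')
  sorted[6] = vq$uqtzu  (last char: 'u')
  sorted[7] = zuvq$uqt  (last char: 't')
Last column: qvuq$zut
Original string S is at sorted index 4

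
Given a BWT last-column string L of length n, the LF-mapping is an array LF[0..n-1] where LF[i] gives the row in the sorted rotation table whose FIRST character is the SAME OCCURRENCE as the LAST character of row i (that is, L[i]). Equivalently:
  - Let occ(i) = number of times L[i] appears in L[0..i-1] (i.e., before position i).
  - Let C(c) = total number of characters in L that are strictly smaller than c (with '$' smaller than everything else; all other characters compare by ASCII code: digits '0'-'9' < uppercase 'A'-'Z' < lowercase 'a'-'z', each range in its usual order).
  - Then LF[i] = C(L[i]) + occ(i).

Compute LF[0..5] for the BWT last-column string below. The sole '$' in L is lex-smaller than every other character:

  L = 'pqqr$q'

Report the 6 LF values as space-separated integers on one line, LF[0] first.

Answer: 1 2 3 5 0 4

Derivation:
Char counts: '$':1, 'p':1, 'q':3, 'r':1
C (first-col start): C('$')=0, C('p')=1, C('q')=2, C('r')=5
L[0]='p': occ=0, LF[0]=C('p')+0=1+0=1
L[1]='q': occ=0, LF[1]=C('q')+0=2+0=2
L[2]='q': occ=1, LF[2]=C('q')+1=2+1=3
L[3]='r': occ=0, LF[3]=C('r')+0=5+0=5
L[4]='$': occ=0, LF[4]=C('$')+0=0+0=0
L[5]='q': occ=2, LF[5]=C('q')+2=2+2=4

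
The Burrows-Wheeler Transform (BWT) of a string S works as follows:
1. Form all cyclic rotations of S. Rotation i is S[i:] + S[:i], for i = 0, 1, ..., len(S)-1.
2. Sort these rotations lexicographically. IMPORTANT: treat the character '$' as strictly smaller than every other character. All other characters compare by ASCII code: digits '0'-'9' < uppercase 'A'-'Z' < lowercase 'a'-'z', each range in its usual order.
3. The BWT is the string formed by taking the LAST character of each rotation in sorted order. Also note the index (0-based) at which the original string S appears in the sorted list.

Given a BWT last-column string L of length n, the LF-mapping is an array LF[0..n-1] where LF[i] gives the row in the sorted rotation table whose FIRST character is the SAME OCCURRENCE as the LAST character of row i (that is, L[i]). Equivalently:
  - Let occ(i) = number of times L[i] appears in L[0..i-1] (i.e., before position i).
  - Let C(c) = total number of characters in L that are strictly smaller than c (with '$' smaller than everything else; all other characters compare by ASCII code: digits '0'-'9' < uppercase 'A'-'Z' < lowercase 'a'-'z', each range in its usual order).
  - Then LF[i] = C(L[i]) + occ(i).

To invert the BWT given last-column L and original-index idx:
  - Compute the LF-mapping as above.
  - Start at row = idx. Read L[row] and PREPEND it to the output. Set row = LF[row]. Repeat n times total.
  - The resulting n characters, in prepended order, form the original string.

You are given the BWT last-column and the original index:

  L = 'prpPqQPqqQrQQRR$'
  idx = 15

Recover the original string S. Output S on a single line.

Answer: rpPQqRqRrPQQqQp$

Derivation:
LF mapping: 9 14 10 1 11 3 2 12 13 4 15 5 6 7 8 0
Walk LF starting at row 15, prepending L[row]:
  step 1: row=15, L[15]='$', prepend. Next row=LF[15]=0
  step 2: row=0, L[0]='p', prepend. Next row=LF[0]=9
  step 3: row=9, L[9]='Q', prepend. Next row=LF[9]=4
  step 4: row=4, L[4]='q', prepend. Next row=LF[4]=11
  step 5: row=11, L[11]='Q', prepend. Next row=LF[11]=5
  step 6: row=5, L[5]='Q', prepend. Next row=LF[5]=3
  step 7: row=3, L[3]='P', prepend. Next row=LF[3]=1
  step 8: row=1, L[1]='r', prepend. Next row=LF[1]=14
  step 9: row=14, L[14]='R', prepend. Next row=LF[14]=8
  step 10: row=8, L[8]='q', prepend. Next row=LF[8]=13
  step 11: row=13, L[13]='R', prepend. Next row=LF[13]=7
  step 12: row=7, L[7]='q', prepend. Next row=LF[7]=12
  step 13: row=12, L[12]='Q', prepend. Next row=LF[12]=6
  step 14: row=6, L[6]='P', prepend. Next row=LF[6]=2
  step 15: row=2, L[2]='p', prepend. Next row=LF[2]=10
  step 16: row=10, L[10]='r', prepend. Next row=LF[10]=15
Reversed output: rpPQqRqRrPQQqQp$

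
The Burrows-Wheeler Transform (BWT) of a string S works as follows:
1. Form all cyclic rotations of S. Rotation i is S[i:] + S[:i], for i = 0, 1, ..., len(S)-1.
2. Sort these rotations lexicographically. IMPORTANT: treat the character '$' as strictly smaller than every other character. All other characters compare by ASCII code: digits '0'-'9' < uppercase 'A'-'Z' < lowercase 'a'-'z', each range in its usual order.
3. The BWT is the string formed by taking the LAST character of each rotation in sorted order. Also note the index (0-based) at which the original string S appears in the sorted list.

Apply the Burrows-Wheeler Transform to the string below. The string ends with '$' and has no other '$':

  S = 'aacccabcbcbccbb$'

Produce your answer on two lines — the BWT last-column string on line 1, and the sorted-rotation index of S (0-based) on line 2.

Answer: b$cabcaccccbbcba
1

Derivation:
All 16 rotations (rotation i = S[i:]+S[:i]):
  rot[0] = aacccabcbcbccbb$
  rot[1] = acccabcbcbccbb$a
  rot[2] = cccabcbcbccbb$aa
  rot[3] = ccabcbcbccbb$aac
  rot[4] = cabcbcbccbb$aacc
  rot[5] = abcbcbccbb$aaccc
  rot[6] = bcbcbccbb$aaccca
  rot[7] = cbcbccbb$aacccab
  rot[8] = bcbccbb$aacccabc
  rot[9] = cbccbb$aacccabcb
  rot[10] = bccbb$aacccabcbc
  rot[11] = ccbb$aacccabcbcb
  rot[12] = cbb$aacccabcbcbc
  rot[13] = bb$aacccabcbcbcc
  rot[14] = b$aacccabcbcbccb
  rot[15] = $aacccabcbcbccbb
Sorted (with $ < everything):
  sorted[0] = $aacccabcbcbccbb  (last char: 'b')
  sorted[1] = aacccabcbcbccbb$  (last char: '$')
  sorted[2] = abcbcbccbb$aaccc  (last char: 'c')
  sorted[3] = acccabcbcbccbb$a  (last char: 'a')
  sorted[4] = b$aacccabcbcbccb  (last char: 'b')
  sorted[5] = bb$aacccabcbcbcc  (last char: 'c')
  sorted[6] = bcbcbccbb$aaccca  (last char: 'a')
  sorted[7] = bcbccbb$aacccabc  (last char: 'c')
  sorted[8] = bccbb$aacccabcbc  (last char: 'c')
  sorted[9] = cabcbcbccbb$aacc  (last char: 'c')
  sorted[10] = cbb$aacccabcbcbc  (last char: 'c')
  sorted[11] = cbcbccbb$aacccab  (last char: 'b')
  sorted[12] = cbccbb$aacccabcb  (last char: 'b')
  sorted[13] = ccabcbcbccbb$aac  (last char: 'c')
  sorted[14] = ccbb$aacccabcbcb  (last char: 'b')
  sorted[15] = cccabcbcbccbb$aa  (last char: 'a')
Last column: b$cabcaccccbbcba
Original string S is at sorted index 1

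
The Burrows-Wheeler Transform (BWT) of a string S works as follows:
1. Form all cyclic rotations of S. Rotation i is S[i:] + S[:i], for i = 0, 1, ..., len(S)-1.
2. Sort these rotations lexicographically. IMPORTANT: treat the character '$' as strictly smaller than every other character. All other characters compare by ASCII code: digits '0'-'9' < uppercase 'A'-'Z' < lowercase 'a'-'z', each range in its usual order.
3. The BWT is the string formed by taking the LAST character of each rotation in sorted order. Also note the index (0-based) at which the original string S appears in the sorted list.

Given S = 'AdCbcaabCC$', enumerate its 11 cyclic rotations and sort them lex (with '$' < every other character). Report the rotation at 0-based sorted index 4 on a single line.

All 11 rotations (rotation i = S[i:]+S[:i]):
  rot[0] = AdCbcaabCC$
  rot[1] = dCbcaabCC$A
  rot[2] = CbcaabCC$Ad
  rot[3] = bcaabCC$AdC
  rot[4] = caabCC$AdCb
  rot[5] = aabCC$AdCbc
  rot[6] = abCC$AdCbca
  rot[7] = bCC$AdCbcaa
  rot[8] = CC$AdCbcaab
  rot[9] = C$AdCbcaabC
  rot[10] = $AdCbcaabCC
Sorted (with $ < everything):
  sorted[0] = $AdCbcaabCC
  sorted[1] = AdCbcaabCC$
  sorted[2] = C$AdCbcaabC
  sorted[3] = CC$AdCbcaab
  sorted[4] = CbcaabCC$Ad
  sorted[5] = aabCC$AdCbc
  sorted[6] = abCC$AdCbca
  sorted[7] = bCC$AdCbcaa
  sorted[8] = bcaabCC$AdC
  sorted[9] = caabCC$AdCb
  sorted[10] = dCbcaabCC$A
sorted[4] = CbcaabCC$Ad

Answer: CbcaabCC$Ad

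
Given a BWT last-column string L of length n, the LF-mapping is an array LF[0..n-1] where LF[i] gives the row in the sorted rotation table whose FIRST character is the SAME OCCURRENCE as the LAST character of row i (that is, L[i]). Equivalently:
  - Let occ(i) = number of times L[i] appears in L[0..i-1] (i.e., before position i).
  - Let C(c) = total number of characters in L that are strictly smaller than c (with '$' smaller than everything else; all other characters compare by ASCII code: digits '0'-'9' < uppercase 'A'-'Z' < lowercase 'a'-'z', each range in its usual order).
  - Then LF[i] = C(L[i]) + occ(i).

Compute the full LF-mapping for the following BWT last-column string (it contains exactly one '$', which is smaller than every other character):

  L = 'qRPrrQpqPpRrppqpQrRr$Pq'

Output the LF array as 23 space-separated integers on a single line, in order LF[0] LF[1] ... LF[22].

Answer: 14 6 1 18 19 4 9 15 2 10 7 20 11 12 16 13 5 21 8 22 0 3 17

Derivation:
Char counts: '$':1, 'P':3, 'Q':2, 'R':3, 'p':5, 'q':4, 'r':5
C (first-col start): C('$')=0, C('P')=1, C('Q')=4, C('R')=6, C('p')=9, C('q')=14, C('r')=18
L[0]='q': occ=0, LF[0]=C('q')+0=14+0=14
L[1]='R': occ=0, LF[1]=C('R')+0=6+0=6
L[2]='P': occ=0, LF[2]=C('P')+0=1+0=1
L[3]='r': occ=0, LF[3]=C('r')+0=18+0=18
L[4]='r': occ=1, LF[4]=C('r')+1=18+1=19
L[5]='Q': occ=0, LF[5]=C('Q')+0=4+0=4
L[6]='p': occ=0, LF[6]=C('p')+0=9+0=9
L[7]='q': occ=1, LF[7]=C('q')+1=14+1=15
L[8]='P': occ=1, LF[8]=C('P')+1=1+1=2
L[9]='p': occ=1, LF[9]=C('p')+1=9+1=10
L[10]='R': occ=1, LF[10]=C('R')+1=6+1=7
L[11]='r': occ=2, LF[11]=C('r')+2=18+2=20
L[12]='p': occ=2, LF[12]=C('p')+2=9+2=11
L[13]='p': occ=3, LF[13]=C('p')+3=9+3=12
L[14]='q': occ=2, LF[14]=C('q')+2=14+2=16
L[15]='p': occ=4, LF[15]=C('p')+4=9+4=13
L[16]='Q': occ=1, LF[16]=C('Q')+1=4+1=5
L[17]='r': occ=3, LF[17]=C('r')+3=18+3=21
L[18]='R': occ=2, LF[18]=C('R')+2=6+2=8
L[19]='r': occ=4, LF[19]=C('r')+4=18+4=22
L[20]='$': occ=0, LF[20]=C('$')+0=0+0=0
L[21]='P': occ=2, LF[21]=C('P')+2=1+2=3
L[22]='q': occ=3, LF[22]=C('q')+3=14+3=17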